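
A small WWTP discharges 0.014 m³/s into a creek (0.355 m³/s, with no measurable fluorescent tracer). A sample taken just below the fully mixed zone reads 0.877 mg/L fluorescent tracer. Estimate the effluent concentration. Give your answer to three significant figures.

Mass balance: 0.3550·0 + 0.01400·Cₑ = 0.3690·0.8770
→ Cₑ = (0.3690·0.8770 − 0.3550·0) / 0.01400 = 23.12 mg/L.

23.1 mg/L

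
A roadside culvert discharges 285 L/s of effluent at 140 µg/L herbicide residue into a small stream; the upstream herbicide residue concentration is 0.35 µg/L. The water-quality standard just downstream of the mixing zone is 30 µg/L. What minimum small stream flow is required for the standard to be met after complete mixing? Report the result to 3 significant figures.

1060 L/s

Set C_mix = 30: (Q·0.3500 + 285.0·140.0) / (Q + 285.0) = 30
→ Q = 285.0·(140.0 − 30)/(30 − 0.3500) = 1057 L/s.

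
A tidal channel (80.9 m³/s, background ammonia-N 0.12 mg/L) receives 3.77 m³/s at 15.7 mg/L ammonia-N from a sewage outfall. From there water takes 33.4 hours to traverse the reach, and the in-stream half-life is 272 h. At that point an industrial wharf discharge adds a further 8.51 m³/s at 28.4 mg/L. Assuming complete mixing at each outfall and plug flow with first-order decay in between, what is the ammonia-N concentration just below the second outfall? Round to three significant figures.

3.27 mg/L

Mixed concentration C = ΣQC/ΣQ = (80.90·0.1200 + 3.770·15.70) / 84.67 = 68.90/84.67 = 0.8137 mg/L; combined flow 84.67 m³/s.
Half-life 272 h → k = ln 2 / 272 = 0.002548 h⁻¹ = 0.06116 d⁻¹.
After decay, C = 0.8137 × e^(−kt) = 0.8137 × 0.9184 = 0.7473 mg/L.
At the second outfall, C = (84.67·0.7473 + 8.510·28.40) / (84.67 + 8.510) = 3.273 mg/L.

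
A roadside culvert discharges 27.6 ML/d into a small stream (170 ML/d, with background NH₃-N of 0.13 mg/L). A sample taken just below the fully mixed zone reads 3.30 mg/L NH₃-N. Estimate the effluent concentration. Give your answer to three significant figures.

Mass balance: 170.0·0.1300 + 27.60·Cₑ = 197.6·3.300
→ Cₑ = (197.6·3.300 − 170.0·0.1300) / 27.60 = 22.83 mg/L.

22.8 mg/L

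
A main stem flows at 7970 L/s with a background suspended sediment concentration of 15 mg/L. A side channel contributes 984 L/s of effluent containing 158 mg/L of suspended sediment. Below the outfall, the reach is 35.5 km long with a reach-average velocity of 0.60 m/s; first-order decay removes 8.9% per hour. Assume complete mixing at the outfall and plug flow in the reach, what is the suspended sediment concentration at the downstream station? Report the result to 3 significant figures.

6.64 mg/L

Flow-weighted average: C = (7970·15.00 + 984.0·158.0) / 8954 = 275000/8954 = 30.71 mg/L.
Travel time t = 35.5·1000 / 0.60 = 59170 s = 16.44 h.
8.9%/h lost → k = −ln(1 − 0.089) = 0.09321 h⁻¹.
After decay, C = 30.71 × e^(−kt) = 30.71 × 0.2161 = 6.638 mg/L.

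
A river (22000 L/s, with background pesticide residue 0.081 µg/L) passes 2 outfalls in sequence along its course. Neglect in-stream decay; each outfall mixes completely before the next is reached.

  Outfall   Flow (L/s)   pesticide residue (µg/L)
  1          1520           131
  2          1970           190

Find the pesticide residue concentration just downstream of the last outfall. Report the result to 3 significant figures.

Outfall 1: combined Q = 23520 L/s; C = (22000·0.08100 + 1520·131.0)/23520 = 8.542 µg/L.
Outfall 2: combined Q = 25490 L/s; C = (23520·8.542 + 1970·190.0)/25490 = 22.57 µg/L.

22.6 µg/L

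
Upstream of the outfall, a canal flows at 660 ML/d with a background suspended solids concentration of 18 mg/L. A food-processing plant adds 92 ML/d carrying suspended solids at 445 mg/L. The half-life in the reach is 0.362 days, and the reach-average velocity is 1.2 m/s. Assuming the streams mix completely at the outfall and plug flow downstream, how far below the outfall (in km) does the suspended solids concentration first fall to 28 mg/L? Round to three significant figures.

49.8 km

Mixed concentration C = ΣQC/ΣQ = (660.0·18.00 + 92.00·445.0) / 752.0 = 52820/752.0 = 70.24 mg/L.
Half-life 0.362 d → k = ln 2 / 0.362 = 1.915 d⁻¹.
Set 70.24·exp(−k·t) = 28 → t = ln(70.24/28)/k = 41500 s = 11.53 h.
Distance = v·t = 1.2·41500 = 49800 m = 49.80 km.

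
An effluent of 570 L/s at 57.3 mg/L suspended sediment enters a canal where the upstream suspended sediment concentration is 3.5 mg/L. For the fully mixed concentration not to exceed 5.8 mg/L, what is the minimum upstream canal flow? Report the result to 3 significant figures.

Set C_mix = 5.8: (Q·3.500 + 570.0·57.30) / (Q + 570.0) = 5.8
→ Q = 570.0·(57.30 − 5.8)/(5.8 − 3.500) = 12760 L/s.

12800 L/s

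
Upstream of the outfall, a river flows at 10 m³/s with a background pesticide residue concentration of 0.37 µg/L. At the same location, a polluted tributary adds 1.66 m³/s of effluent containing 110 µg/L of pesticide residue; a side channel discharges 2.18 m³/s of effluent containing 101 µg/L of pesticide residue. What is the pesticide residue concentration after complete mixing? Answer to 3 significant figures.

After mixing, C = (10.00·0.3700 + 1.660·110.0 + 2.180·101.0) / 13.84 = 406.5/13.84 = 29.37 µg/L.

29.4 µg/L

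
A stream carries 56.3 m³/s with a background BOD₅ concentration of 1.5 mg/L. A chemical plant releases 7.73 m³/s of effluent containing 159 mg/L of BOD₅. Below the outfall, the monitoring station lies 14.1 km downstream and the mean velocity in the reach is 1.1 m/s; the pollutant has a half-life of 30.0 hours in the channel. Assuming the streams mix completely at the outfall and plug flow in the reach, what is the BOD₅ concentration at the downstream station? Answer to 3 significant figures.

18.9 mg/L

Conservation of mass: C = (56.30·1.500 + 7.730·159.0) / 64.03 = 1314/64.03 = 20.51 mg/L.
Travel time t = 14.1·1000 / 1.1 = 12820 s = 3.561 h.
Half-life 30.0 h → k = ln 2 / 30.0 = 0.02310 h⁻¹ = 0.5545 d⁻¹.
Decay over the reach: 20.51·exp(−kt) = 20.51·0.9210 = 18.89 mg/L.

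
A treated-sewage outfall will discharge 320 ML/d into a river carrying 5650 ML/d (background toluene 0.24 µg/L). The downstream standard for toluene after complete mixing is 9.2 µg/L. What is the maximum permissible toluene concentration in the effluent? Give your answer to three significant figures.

167 µg/L

At the limit, (Qr·Cr + Qe·Cₑ)/(Qr + Qe) = 9.2:
Cₑ = (5970·9.2 − 5650·0.2400) / 320.0 = 167.4 µg/L.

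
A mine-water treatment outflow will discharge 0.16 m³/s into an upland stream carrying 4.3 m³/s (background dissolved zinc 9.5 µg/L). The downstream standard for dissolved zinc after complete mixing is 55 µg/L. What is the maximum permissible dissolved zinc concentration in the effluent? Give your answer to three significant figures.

1280 µg/L

At the limit, (Qr·Cr + Qe·Cₑ)/(Qr + Qe) = 55:
Cₑ = (4.460·55 − 4.300·9.500) / 0.1600 = 1278 µg/L.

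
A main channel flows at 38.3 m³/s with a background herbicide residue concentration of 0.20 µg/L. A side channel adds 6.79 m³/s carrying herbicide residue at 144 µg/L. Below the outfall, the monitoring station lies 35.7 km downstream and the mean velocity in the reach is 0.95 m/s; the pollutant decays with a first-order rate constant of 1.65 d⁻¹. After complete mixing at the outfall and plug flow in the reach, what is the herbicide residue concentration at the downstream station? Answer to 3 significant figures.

10.7 µg/L

After mixing, C = (38.30·0.2000 + 6.790·144.0) / 45.09 = 985.4/45.09 = 21.85 µg/L.
Travel time t = 35.7·1000 / 0.95 = 37580 s = 10.44 h.
After decay, C = 21.85 × e^(−kt) = 21.85 × 0.4879 = 10.66 µg/L.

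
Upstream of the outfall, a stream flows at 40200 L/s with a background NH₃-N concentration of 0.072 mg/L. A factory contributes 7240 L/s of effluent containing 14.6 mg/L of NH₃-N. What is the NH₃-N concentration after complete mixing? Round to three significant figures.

Mixed concentration C = ΣQC/ΣQ = (40200·0.07200 + 7240·14.60) / 47440 = 108600/47440 = 2.289 mg/L.

2.29 mg/L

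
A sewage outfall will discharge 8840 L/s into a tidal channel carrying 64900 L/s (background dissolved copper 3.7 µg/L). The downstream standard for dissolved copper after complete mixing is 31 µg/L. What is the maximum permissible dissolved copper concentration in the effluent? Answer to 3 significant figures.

231 µg/L

At the limit, (Qr·Cr + Qe·Cₑ)/(Qr + Qe) = 31:
Cₑ = (73740·31 − 64900·3.700) / 8840 = 231.4 µg/L.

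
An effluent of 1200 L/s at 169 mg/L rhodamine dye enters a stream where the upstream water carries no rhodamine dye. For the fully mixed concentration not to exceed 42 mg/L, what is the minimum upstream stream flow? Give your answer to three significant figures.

Set C_mix = 42: (Q·0 + 1200·169.0) / (Q + 1200) = 42
→ Q = 1200·(169.0 − 42)/(42 − 0) = 3629 L/s.

3630 L/s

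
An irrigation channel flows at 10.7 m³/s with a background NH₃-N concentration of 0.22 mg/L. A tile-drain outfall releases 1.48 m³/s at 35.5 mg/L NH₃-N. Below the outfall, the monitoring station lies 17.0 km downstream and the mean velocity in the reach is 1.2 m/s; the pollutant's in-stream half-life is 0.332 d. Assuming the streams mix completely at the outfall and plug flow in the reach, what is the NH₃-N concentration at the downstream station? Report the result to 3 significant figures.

3.20 mg/L

Flow-weighted average: C = (10.70·0.2200 + 1.480·35.50) / 12.18 = 54.89/12.18 = 4.507 mg/L.
Travel time t = 17.0·1000 / 1.2 = 14170 s = 3.935 h.
Half-life 0.332 d → k = ln 2 / 0.332 = 2.088 d⁻¹.
After decay, C = 4.507 × e^(−kt) = 4.507 × 0.7101 = 3.200 mg/L.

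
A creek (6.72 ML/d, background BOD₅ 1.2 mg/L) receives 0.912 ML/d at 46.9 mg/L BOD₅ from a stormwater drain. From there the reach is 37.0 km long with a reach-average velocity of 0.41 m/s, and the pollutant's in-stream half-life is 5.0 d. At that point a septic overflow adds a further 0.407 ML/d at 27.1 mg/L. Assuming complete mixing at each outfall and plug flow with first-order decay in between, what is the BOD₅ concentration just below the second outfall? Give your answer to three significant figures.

After mixing, C = (6.720·1.200 + 0.9120·46.90) / 7.632 = 50.84/7.632 = 6.661 mg/L; combined flow 7.632 ML/d.
Travel time t = 37.0·1000 / 0.41 = 90240 s = 25.07 h.
Half-life 5.0 d → k = ln 2 / 5.0 = 0.1386 d⁻¹.
First-order decay: C = 6.661·exp(−k·t) = 6.661·0.8652 = 5.763 mg/L.
At the second outfall, C = (7.632·5.763 + 0.4070·27.10) / (7.632 + 0.4070) = 6.843 mg/L.

6.84 mg/L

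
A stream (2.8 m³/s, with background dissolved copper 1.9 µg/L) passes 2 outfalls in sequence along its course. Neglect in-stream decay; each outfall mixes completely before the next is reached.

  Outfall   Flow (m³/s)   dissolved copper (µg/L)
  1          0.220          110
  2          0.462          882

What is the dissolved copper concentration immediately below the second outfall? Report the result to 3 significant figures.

126 µg/L

After outfall 1: Q = 2.800 + 0.2200 = 3.020 m³/s; C = (2.800·1.900 + 0.2200·110.0)/3.020 = 9.775 µg/L.
After outfall 2: Q = 3.020 + 0.4620 = 3.482 m³/s; C = (3.020·9.775 + 0.4620·882.0)/3.482 = 125.5 µg/L.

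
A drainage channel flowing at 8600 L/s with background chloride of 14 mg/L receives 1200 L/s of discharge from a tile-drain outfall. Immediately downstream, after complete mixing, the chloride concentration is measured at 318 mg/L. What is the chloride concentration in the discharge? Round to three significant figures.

2500 mg/L

Mass balance: 8600·14.00 + 1200·Cₑ = 9800·318.0
→ Cₑ = (9800·318.0 − 8600·14.00) / 1200 = 2497 mg/L.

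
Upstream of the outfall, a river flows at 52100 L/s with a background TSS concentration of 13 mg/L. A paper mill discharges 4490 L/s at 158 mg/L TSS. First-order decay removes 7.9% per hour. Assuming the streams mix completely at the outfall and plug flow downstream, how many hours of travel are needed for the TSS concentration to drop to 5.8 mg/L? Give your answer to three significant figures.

Mass balance: C = (52100·13.00 + 4490·158.0) / 56590 = 1387000/56590 = 24.50 mg/L.
7.9%/h lost → k = −ln(1 − 0.079) = 0.08230 h⁻¹.
24.50·exp(−k·t) = 5.8 → t = ln(24.50/5.8)/k = 63040 s = 17.51 h.

17.5 h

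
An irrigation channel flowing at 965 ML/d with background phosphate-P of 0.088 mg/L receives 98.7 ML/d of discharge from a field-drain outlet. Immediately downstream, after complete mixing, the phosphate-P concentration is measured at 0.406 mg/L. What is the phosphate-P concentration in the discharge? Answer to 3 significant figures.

Mass balance: 965.0·0.08800 + 98.70·Cₑ = 1064·0.4060
→ Cₑ = (1064·0.4060 − 965.0·0.08800) / 98.70 = 3.515 mg/L.

3.52 mg/L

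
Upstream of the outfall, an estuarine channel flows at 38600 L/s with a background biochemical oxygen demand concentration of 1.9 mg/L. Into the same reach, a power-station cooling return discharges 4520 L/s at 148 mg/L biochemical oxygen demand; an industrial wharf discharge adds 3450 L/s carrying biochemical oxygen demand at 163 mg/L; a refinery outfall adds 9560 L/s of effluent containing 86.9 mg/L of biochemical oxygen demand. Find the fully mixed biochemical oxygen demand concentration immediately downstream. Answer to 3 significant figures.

38.0 mg/L

Conservation of mass: C = (38600·1.900 + 4520·148.0 + 3450·163.0 + 9560·86.90) / 56130 = 2135000/56130 = 38.04 mg/L.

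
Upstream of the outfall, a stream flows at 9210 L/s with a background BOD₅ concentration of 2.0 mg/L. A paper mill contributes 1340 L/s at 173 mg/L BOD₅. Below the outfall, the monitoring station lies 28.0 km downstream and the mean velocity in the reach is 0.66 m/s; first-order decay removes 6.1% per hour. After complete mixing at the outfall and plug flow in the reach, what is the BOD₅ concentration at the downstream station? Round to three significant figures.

11.3 mg/L

Conservation of mass: C = (9210·2.000 + 1340·173.0) / 10550 = 250200/10550 = 23.72 mg/L.
Travel time t = 28.0·1000 / 0.66 = 42420 s = 11.78 h.
6.1%/h lost → k = −ln(1 − 0.061) = 0.06294 h⁻¹.
Decay over the reach: 23.72·exp(−kt) = 23.72·0.4763 = 11.30 mg/L.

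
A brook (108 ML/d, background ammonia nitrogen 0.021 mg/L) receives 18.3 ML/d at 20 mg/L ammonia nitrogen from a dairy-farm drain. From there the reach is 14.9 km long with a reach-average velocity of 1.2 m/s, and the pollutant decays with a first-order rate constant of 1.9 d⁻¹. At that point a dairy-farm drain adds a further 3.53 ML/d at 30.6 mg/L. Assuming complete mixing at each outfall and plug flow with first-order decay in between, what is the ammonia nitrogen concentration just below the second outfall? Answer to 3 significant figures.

Mass balance: C = (108.0·0.02100 + 18.30·20.00) / 126.3 = 368.3/126.3 = 2.916 mg/L; combined flow 126.3 ML/d.
Travel time t = 14.9·1000 / 1.2 = 12420 s = 3.449 h.
After decay, C = 2.916 × e^(−kt) = 2.916 × 0.7611 = 2.219 mg/L.
At the second outfall, C = (126.3·2.219 + 3.530·30.60) / (126.3 + 3.530) = 2.991 mg/L.

2.99 mg/L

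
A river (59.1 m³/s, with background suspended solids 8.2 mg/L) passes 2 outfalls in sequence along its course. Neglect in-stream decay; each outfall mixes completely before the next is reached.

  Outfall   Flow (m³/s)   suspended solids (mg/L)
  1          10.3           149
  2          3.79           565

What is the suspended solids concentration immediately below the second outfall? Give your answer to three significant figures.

Outfall 1: combined Q = 69.40 m³/s; C = (59.10·8.200 + 10.30·149.0)/69.40 = 29.10 mg/L.
Outfall 2: combined Q = 73.19 m³/s; C = (69.40·29.10 + 3.790·565.0)/73.19 = 56.85 mg/L.

56.8 mg/L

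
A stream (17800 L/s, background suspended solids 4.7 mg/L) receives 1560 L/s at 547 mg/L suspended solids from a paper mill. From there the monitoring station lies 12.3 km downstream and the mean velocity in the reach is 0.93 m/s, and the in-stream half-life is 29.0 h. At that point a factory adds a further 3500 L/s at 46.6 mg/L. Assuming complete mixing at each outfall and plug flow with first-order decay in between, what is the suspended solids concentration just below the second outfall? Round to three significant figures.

44.7 mg/L

Mixed concentration C = ΣQC/ΣQ = (17800·4.700 + 1560·547.0) / 19360 = 937000/19360 = 48.40 mg/L; combined flow 19360 L/s.
Travel time t = 12.3·1000 / 0.93 = 13230 s = 3.674 h.
Half-life 29.0 h → k = ln 2 / 29.0 = 0.02390 h⁻¹ = 0.5736 d⁻¹.
Applying C = C₀e^(−kt): 48.40 × 0.9159 = 44.33 mg/L.
Second outfall: C = (19360·44.33 + 3500·46.60)/22860 = 44.68 mg/L.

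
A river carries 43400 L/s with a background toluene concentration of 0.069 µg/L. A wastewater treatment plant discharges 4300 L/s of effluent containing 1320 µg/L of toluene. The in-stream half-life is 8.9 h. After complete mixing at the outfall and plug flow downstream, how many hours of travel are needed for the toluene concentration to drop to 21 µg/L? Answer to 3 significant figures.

22.3 h

Mixed concentration C = ΣQC/ΣQ = (43400·0.06900 + 4300·1320) / 47700 = 5679000/47700 = 119.1 µg/L.
Half-life 8.9 h → k = ln 2 / 8.9 = 0.07788 h⁻¹ = 1.869 d⁻¹.
119.1·exp(−k·t) = 21 → t = ln(119.1/21)/k = 80200 s = 22.28 h.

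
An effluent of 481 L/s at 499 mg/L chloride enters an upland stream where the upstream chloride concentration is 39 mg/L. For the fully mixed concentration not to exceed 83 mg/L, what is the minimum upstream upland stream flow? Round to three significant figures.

Set C_mix = 83: (Q·39.00 + 481.0·499.0) / (Q + 481.0) = 83
→ Q = 481.0·(499.0 − 83)/(83 − 39.00) = 4548 L/s.

4550 L/s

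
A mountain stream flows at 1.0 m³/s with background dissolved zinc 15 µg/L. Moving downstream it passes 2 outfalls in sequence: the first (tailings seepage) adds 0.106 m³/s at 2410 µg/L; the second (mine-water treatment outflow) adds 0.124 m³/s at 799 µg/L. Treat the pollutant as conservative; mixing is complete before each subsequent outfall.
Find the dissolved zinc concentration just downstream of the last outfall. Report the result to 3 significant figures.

300 µg/L

Below outfall 1: Q → 1.106 m³/s, C = (1.000·15.00 + 0.1060·2410)/1.106 = 244.5 µg/L.
Below outfall 2: Q → 1.230 m³/s, C = (1.106·244.5 + 0.1240·799.0)/1.230 = 300.4 µg/L.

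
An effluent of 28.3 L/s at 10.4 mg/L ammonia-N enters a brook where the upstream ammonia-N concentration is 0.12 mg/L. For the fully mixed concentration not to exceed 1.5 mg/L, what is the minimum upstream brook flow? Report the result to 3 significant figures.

183 L/s

Set C_mix = 1.5: (Q·0.1200 + 28.30·10.40) / (Q + 28.30) = 1.5
→ Q = 28.30·(10.40 − 1.5)/(1.5 − 0.1200) = 182.5 L/s.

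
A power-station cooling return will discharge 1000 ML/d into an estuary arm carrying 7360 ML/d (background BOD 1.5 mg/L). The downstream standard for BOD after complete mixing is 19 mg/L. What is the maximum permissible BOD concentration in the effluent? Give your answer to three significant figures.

At the limit, (Qr·Cr + Qe·Cₑ)/(Qr + Qe) = 19:
Cₑ = (8360·19 − 7360·1.500) / 1000 = 147.8 mg/L.

148 mg/L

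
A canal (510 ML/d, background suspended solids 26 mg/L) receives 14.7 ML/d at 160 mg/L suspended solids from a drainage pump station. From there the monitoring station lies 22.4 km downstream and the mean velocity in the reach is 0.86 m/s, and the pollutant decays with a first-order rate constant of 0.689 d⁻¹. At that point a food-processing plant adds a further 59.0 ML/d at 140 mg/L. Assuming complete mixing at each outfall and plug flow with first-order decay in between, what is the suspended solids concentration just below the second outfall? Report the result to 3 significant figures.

Mixed concentration C = ΣQC/ΣQ = (510.0·26.00 + 14.70·160.0) / 524.7 = 15610/524.7 = 29.75 mg/L; combined flow 524.7 ML/d.
Travel time t = 22.4·1000 / 0.86 = 26050 s = 7.235 h.
Applying C = C₀e^(−kt): 29.75 × 0.8124 = 24.17 mg/L.
Second outfall: C = (524.7·24.17 + 59.00·140.0)/583.7 = 35.88 mg/L.

35.9 mg/L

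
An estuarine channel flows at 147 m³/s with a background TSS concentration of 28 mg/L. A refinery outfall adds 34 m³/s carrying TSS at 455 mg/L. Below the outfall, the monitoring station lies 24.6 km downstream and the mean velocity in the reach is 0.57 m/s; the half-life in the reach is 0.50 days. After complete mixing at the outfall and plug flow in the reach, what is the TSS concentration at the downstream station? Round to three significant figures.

Conservation of mass: C = (147.0·28.00 + 34.00·455.0) / 181.0 = 19590/181.0 = 108.2 mg/L.
Travel time t = 24.6·1000 / 0.57 = 43160 s = 11.99 h.
Half-life 0.50 d → k = ln 2 / 0.50 = 1.386 d⁻¹.
Decay over the reach: 108.2·exp(−kt) = 108.2·0.5003 = 54.14 mg/L.

54.1 mg/L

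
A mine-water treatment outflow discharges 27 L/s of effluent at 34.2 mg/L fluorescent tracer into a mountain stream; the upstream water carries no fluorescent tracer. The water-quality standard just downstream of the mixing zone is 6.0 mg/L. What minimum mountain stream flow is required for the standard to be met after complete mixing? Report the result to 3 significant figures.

Set C_mix = 6.0: (Q·0 + 27.00·34.20) / (Q + 27.00) = 6.0
→ Q = 27.00·(34.20 − 6.0)/(6.0 − 0) = 126.9 L/s.

127 L/s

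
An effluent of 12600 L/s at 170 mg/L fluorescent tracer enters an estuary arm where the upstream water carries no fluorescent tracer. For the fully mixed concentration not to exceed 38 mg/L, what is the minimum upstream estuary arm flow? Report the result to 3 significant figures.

Set C_mix = 38: (Q·0 + 12600·170.0) / (Q + 12600) = 38
→ Q = 12600·(170.0 − 38)/(38 − 0) = 43770 L/s.

43800 L/s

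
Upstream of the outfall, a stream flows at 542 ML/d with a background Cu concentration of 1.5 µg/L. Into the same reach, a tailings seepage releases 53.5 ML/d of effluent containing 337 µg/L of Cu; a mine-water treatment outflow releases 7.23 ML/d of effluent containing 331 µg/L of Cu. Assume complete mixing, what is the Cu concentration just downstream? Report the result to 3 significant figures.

Mixed concentration C = ΣQC/ΣQ = (542.0·1.500 + 53.50·337.0 + 7.230·331.0) / 602.7 = 21240/602.7 = 35.23 µg/L.

35.2 µg/L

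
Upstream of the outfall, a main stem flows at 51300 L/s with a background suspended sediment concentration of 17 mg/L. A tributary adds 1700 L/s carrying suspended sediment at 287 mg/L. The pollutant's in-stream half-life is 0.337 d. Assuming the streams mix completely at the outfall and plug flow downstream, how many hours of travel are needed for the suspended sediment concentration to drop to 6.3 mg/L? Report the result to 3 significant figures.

Flow-weighted average: C = (51300·17.00 + 1700·287.0) / 53000 = 1360000/53000 = 25.66 mg/L.
Half-life 0.337 d → k = ln 2 / 0.337 = 2.057 d⁻¹.
25.66·exp(−k·t) = 6.3 → t = ln(25.66/6.3)/k = 58990 s = 16.39 h.

16.4 h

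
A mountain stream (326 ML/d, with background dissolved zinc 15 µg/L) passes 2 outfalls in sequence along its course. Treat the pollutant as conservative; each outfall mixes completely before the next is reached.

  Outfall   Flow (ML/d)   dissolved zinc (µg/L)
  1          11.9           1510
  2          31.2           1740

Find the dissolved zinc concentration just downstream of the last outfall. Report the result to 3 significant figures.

Outfall 1: combined Q = 337.9 ML/d; C = (326.0·15.00 + 11.90·1510)/337.9 = 67.65 µg/L.
Outfall 2: combined Q = 369.1 ML/d; C = (337.9·67.65 + 31.20·1740)/369.1 = 209.0 µg/L.

209 µg/L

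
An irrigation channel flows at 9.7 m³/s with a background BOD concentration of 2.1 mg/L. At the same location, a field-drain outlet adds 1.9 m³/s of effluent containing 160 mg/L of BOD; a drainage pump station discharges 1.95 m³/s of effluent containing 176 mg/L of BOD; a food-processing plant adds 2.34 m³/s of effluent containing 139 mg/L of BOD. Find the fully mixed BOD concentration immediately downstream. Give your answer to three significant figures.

Conservation of mass: C = (9.700·2.100 + 1.900·160.0 + 1.950·176.0 + 2.340·139.0) / 15.89 = 992.8/15.89 = 62.48 mg/L.

62.5 mg/L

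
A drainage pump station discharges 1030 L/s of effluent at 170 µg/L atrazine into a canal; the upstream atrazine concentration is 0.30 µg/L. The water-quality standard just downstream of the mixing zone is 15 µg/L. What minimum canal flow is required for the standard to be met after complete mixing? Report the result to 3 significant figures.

10900 L/s

Set C_mix = 15: (Q·0.3000 + 1030·170.0) / (Q + 1030) = 15
→ Q = 1030·(170.0 − 15)/(15 − 0.3000) = 10860 L/s.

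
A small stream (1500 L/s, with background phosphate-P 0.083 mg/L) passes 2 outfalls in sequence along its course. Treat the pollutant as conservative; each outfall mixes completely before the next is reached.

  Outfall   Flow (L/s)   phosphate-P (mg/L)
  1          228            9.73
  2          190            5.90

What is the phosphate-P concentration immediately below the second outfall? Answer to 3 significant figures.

1.81 mg/L

Outfall 1: combined Q = 1728 L/s; C = (1500·0.08300 + 228.0·9.730)/1728 = 1.356 mg/L.
Outfall 2: combined Q = 1918 L/s; C = (1728·1.356 + 190.0·5.900)/1918 = 1.806 mg/L.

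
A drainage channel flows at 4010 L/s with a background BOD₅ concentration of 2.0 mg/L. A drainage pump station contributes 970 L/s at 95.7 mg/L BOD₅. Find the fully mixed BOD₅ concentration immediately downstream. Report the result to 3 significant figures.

Conservation of mass: C = (4010·2.000 + 970.0·95.70) / 4980 = 100800/4980 = 20.25 mg/L.

20.3 mg/L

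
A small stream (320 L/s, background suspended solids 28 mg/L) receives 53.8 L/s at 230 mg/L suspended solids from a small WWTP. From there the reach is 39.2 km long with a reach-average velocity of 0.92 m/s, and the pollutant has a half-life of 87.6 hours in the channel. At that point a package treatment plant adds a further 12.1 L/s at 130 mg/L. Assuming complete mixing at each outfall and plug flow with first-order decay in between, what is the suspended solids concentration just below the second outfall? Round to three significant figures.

Mass balance: C = (320.0·28.00 + 53.80·230.0) / 373.8 = 21330/373.8 = 57.07 mg/L; combined flow 373.8 L/s.
Travel time t = 39.2·1000 / 0.92 = 42610 s = 11.84 h.
Half-life 87.6 h → k = ln 2 / 87.6 = 0.007913 h⁻¹ = 0.1899 d⁻¹.
Applying C = C₀e^(−kt): 57.07 × 0.9106 = 51.97 mg/L.
Second outfall: C = (373.8·51.97 + 12.10·130.0)/385.9 = 54.42 mg/L.

54.4 mg/L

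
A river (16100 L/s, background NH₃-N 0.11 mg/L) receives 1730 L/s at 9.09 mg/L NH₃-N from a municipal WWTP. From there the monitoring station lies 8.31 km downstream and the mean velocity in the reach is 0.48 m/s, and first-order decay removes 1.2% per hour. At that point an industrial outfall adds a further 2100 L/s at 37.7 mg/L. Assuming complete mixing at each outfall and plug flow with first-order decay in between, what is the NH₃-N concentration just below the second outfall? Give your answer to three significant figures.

Mixed concentration C = ΣQC/ΣQ = (16100·0.1100 + 1730·9.090) / 17830 = 17500/17830 = 0.9813 mg/L; combined flow 17830 L/s.
Travel time t = 8.31·1000 / 0.48 = 17310 s = 4.809 h.
1.2%/h lost → k = −ln(1 − 0.012) = 0.01207 h⁻¹.
Decay over the reach: 0.9813·exp(−kt) = 0.9813·0.9436 = 0.9260 mg/L.
Second outfall: C = (17830·0.9260 + 2100·37.70)/19930 = 4.801 mg/L.

4.80 mg/L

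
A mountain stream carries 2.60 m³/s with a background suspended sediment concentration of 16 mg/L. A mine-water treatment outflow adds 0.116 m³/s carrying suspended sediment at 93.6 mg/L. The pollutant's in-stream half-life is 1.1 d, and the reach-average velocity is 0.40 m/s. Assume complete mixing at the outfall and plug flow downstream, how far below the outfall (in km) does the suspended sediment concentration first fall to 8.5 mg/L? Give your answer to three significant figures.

45.0 km

Mixed concentration C = ΣQC/ΣQ = (2.600·16.00 + 0.1160·93.60) / 2.716 = 52.46/2.716 = 19.31 mg/L.
Half-life 1.1 d → k = ln 2 / 1.1 = 0.6301 d⁻¹.
Set 19.31·exp(−k·t) = 8.5 → t = ln(19.31/8.5)/k = 112500 s = 31.26 h.
Distance = v·t = 0.40·112500 = 45020 m = 45.02 km.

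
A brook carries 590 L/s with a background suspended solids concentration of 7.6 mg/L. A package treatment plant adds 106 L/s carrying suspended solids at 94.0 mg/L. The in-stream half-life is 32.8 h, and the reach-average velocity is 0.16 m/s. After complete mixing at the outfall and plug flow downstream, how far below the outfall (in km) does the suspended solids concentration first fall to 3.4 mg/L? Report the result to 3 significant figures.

49.3 km

Mixed concentration C = ΣQC/ΣQ = (590.0·7.600 + 106.0·94.00) / 696.0 = 14450/696.0 = 20.76 mg/L.
Half-life 32.8 h → k = ln 2 / 32.8 = 0.02113 h⁻¹ = 0.5072 d⁻¹.
Set 20.76·exp(−k·t) = 3.4 → t = ln(20.76/3.4)/k = 308200 s = 85.61 h.
Distance = v·t = 0.16·308200 = 49310 m = 49.31 km.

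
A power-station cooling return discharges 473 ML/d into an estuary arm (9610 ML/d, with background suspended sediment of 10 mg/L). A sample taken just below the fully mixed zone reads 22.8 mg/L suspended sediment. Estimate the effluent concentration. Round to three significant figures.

Mass balance: 9610·10.00 + 473.0·Cₑ = 10080·22.80
→ Cₑ = (10080·22.80 − 9610·10.00) / 473.0 = 282.9 mg/L.

283 mg/L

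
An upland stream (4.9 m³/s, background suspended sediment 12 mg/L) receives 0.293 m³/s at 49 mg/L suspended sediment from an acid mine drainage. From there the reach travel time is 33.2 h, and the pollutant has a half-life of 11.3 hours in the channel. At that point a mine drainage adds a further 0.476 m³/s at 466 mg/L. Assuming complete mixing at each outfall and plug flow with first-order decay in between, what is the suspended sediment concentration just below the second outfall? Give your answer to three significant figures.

Flow-weighted average: C = (4.900·12.00 + 0.2930·49.00) / 5.193 = 73.16/5.193 = 14.09 mg/L; combined flow 5.193 m³/s.
Half-life 11.3 h → k = ln 2 / 11.3 = 0.06134 h⁻¹ = 1.472 d⁻¹.
First-order decay: C = 14.09·exp(−k·t) = 14.09·0.1305 = 1.838 mg/L.
Second outfall: C = (5.193·1.838 + 0.4760·466.0)/5.669 = 40.81 mg/L.

40.8 mg/L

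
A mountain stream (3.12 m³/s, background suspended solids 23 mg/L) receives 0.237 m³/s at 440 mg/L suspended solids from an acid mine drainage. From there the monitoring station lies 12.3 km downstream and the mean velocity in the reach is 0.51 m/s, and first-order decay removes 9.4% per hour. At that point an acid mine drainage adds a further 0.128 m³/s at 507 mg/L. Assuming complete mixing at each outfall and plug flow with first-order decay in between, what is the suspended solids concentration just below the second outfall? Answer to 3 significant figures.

Conservation of mass: C = (3.120·23.00 + 0.2370·440.0) / 3.357 = 176.0/3.357 = 52.44 mg/L; combined flow 3.357 m³/s.
Travel time t = 12.3·1000 / 0.51 = 24120 s = 6.699 h.
9.4%/h lost → k = −ln(1 − 0.094) = 0.09872 h⁻¹.
Applying C = C₀e^(−kt): 52.44 × 0.5162 = 27.07 mg/L.
Second outfall: C = (3.357·27.07 + 0.1280·507.0)/3.485 = 44.69 mg/L.

44.7 mg/L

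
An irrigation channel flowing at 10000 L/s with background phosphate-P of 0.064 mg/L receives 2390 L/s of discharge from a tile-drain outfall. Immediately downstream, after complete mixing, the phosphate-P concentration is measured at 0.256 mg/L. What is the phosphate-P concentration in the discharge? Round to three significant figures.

1.06 mg/L

Mass balance: 10000·0.06400 + 2390·Cₑ = 12390·0.2560
→ Cₑ = (12390·0.2560 − 10000·0.06400) / 2390 = 1.059 mg/L.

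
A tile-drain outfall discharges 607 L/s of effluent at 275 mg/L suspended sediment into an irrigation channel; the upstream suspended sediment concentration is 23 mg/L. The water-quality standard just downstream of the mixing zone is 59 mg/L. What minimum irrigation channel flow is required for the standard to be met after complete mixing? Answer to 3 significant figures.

3640 L/s

Set C_mix = 59: (Q·23.00 + 607.0·275.0) / (Q + 607.0) = 59
→ Q = 607.0·(275.0 − 59)/(59 − 23.00) = 3642 L/s.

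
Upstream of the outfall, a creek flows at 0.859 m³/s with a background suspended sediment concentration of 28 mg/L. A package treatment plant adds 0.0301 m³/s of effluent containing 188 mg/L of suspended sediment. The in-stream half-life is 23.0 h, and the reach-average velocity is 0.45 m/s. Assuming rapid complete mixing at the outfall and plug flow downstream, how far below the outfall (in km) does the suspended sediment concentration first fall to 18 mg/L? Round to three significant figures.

33.3 km

Mixed concentration C = ΣQC/ΣQ = (0.8590·28.00 + 0.03010·188.0) / 0.8891 = 29.71/0.8891 = 33.42 mg/L.
Half-life 23.0 h → k = ln 2 / 23.0 = 0.03014 h⁻¹ = 0.7233 d⁻¹.
Set 33.42·exp(−k·t) = 18 → t = ln(33.42/18)/k = 73910 s = 20.53 h.
Distance = v·t = 0.45·73910 = 33260 m = 33.26 km.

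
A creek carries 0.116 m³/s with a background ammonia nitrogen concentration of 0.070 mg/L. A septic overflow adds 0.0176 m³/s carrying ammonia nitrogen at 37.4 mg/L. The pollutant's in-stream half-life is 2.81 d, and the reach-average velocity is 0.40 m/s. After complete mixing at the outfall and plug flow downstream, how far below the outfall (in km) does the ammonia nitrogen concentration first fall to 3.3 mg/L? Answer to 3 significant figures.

57.9 km

Mass balance: C = (0.1160·0.07000 + 0.01760·37.40) / 0.1336 = 0.6664/0.1336 = 4.988 mg/L.
Half-life 2.81 d → k = ln 2 / 2.81 = 0.2467 d⁻¹.
Set 4.988·exp(−k·t) = 3.3 → t = ln(4.988/3.3)/k = 144700 s = 40.19 h.
Distance = v·t = 0.40·144700 = 57870 m = 57.87 km.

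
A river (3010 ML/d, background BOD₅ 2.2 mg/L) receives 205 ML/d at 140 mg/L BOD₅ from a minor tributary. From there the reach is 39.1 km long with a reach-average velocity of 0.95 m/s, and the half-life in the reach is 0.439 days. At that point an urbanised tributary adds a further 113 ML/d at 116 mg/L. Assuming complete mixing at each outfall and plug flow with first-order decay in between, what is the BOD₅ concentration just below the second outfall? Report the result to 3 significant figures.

After mixing, C = (3010·2.200 + 205.0·140.0) / 3215 = 35320/3215 = 10.99 mg/L; combined flow 3215 ML/d.
Travel time t = 39.1·1000 / 0.95 = 41160 s = 11.43 h.
Half-life 0.439 d → k = ln 2 / 0.439 = 1.579 d⁻¹.
First-order decay: C = 10.99·exp(−k·t) = 10.99·0.4714 = 5.179 mg/L.
At the second outfall, C = (3215·5.179 + 113.0·116.0) / (3215 + 113.0) = 8.941 mg/L.

8.94 mg/L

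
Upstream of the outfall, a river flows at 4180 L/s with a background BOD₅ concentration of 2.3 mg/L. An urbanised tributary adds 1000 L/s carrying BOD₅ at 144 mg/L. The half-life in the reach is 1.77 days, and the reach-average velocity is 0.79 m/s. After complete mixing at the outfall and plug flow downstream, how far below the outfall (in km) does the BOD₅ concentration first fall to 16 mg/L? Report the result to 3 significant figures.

Mixed concentration C = ΣQC/ΣQ = (4180·2.300 + 1000·144.0) / 5180 = 153600/5180 = 29.66 mg/L.
Half-life 1.77 d → k = ln 2 / 1.77 = 0.3916 d⁻¹.
Set 29.66·exp(−k·t) = 16 → t = ln(29.66/16)/k = 136100 s = 37.82 h.
Distance = v·t = 0.79·136100 = 107500 m = 107.5 km.

108 km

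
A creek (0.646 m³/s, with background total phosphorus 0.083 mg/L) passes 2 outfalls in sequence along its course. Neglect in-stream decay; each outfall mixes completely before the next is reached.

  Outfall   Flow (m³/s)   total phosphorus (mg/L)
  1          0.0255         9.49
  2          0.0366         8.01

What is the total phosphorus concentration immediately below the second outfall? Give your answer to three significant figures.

After outfall 1: Q = 0.6460 + 0.02550 = 0.6715 m³/s; C = (0.6460·0.08300 + 0.02550·9.490)/0.6715 = 0.4402 mg/L.
After outfall 2: Q = 0.6715 + 0.03660 = 0.7081 m³/s; C = (0.6715·0.4402 + 0.03660·8.010)/0.7081 = 0.8315 mg/L.

0.831 mg/L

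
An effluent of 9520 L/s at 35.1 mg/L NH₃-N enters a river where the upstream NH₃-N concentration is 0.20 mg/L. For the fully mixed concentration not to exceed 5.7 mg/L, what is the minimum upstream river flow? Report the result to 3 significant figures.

50900 L/s

Set C_mix = 5.7: (Q·0.2000 + 9520·35.10) / (Q + 9520) = 5.7
→ Q = 9520·(35.10 − 5.7)/(5.7 − 0.2000) = 50890 L/s.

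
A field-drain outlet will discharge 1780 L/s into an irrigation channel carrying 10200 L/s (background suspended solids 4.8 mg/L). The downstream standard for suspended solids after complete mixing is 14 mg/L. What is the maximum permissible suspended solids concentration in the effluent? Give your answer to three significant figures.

At the limit, (Qr·Cr + Qe·Cₑ)/(Qr + Qe) = 14:
Cₑ = (11980·14 − 10200·4.800) / 1780 = 66.72 mg/L.

66.7 mg/L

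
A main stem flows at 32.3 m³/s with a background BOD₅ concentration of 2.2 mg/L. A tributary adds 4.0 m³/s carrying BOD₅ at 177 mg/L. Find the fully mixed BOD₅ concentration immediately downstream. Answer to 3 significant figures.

21.5 mg/L

After mixing, C = (32.30·2.200 + 4.000·177.0) / 36.30 = 779.1/36.30 = 21.46 mg/L.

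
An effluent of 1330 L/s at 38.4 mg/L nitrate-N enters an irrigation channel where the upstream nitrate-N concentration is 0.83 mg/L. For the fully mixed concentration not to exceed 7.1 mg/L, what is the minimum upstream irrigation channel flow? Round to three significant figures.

6640 L/s

Set C_mix = 7.1: (Q·0.8300 + 1330·38.40) / (Q + 1330) = 7.1
→ Q = 1330·(38.40 − 7.1)/(7.1 − 0.8300) = 6639 L/s.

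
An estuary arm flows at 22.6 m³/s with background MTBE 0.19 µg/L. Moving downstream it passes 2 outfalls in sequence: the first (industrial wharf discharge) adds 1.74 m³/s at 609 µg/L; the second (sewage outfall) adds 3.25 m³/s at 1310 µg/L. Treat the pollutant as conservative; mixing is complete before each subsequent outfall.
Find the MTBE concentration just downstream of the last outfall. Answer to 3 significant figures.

193 µg/L

Outfall 1: combined Q = 24.34 m³/s; C = (22.60·0.1900 + 1.740·609.0)/24.34 = 43.71 µg/L.
Outfall 2: combined Q = 27.59 m³/s; C = (24.34·43.71 + 3.250·1310)/27.59 = 192.9 µg/L.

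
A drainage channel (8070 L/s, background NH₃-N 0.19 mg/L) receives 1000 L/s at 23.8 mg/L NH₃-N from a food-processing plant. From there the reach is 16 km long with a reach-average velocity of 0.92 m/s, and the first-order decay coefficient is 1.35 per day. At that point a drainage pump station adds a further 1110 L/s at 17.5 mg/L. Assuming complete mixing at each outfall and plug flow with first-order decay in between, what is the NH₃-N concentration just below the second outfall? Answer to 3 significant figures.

3.80 mg/L

Mass balance: C = (8070·0.1900 + 1000·23.80) / 9070 = 25330/9070 = 2.793 mg/L; combined flow 9070 L/s.
Travel time t = 16·1000 / 0.92 = 17390 s = 4.831 h.
Applying C = C₀e^(−kt): 2.793 × 0.7621 = 2.128 mg/L.
Second outfall: C = (9070·2.128 + 1110·17.50)/10180 = 3.805 mg/L.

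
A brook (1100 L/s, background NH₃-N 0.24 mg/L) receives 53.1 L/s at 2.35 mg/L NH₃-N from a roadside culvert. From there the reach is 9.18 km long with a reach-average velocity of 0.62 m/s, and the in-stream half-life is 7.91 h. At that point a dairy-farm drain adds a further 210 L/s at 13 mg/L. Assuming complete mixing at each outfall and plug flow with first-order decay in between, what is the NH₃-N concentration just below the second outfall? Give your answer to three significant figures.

2.20 mg/L

Conservation of mass: C = (1100·0.2400 + 53.10·2.350) / 1153 = 388.8/1153 = 0.3372 mg/L; combined flow 1153 L/s.
Travel time t = 9.18·1000 / 0.62 = 14810 s = 4.113 h.
Half-life 7.91 h → k = ln 2 / 7.91 = 0.08763 h⁻¹ = 2.103 d⁻¹.
Applying C = C₀e^(−kt): 0.3372 × 0.6974 = 0.2351 mg/L.
At the second outfall, C = (1153·0.2351 + 210.0·13.00) / (1153 + 210.0) = 2.202 mg/L.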